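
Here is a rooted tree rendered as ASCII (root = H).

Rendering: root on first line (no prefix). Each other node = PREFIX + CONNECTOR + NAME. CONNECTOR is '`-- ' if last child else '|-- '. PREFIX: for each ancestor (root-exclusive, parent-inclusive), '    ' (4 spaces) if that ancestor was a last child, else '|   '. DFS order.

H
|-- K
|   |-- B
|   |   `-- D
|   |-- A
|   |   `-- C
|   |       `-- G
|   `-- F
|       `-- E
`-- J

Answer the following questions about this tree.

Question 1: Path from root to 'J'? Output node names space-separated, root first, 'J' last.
Walk down from root: H -> J

Answer: H J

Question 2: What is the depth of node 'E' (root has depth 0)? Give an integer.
Answer: 3

Derivation:
Path from root to E: H -> K -> F -> E
Depth = number of edges = 3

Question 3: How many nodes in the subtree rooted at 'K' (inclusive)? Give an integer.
Subtree rooted at K contains: A, B, C, D, E, F, G, K
Count = 8

Answer: 8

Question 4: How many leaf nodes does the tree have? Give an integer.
Leaves (nodes with no children): D, E, G, J

Answer: 4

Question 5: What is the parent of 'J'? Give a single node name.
Scan adjacency: J appears as child of H

Answer: H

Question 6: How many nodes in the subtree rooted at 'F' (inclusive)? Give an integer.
Answer: 2

Derivation:
Subtree rooted at F contains: E, F
Count = 2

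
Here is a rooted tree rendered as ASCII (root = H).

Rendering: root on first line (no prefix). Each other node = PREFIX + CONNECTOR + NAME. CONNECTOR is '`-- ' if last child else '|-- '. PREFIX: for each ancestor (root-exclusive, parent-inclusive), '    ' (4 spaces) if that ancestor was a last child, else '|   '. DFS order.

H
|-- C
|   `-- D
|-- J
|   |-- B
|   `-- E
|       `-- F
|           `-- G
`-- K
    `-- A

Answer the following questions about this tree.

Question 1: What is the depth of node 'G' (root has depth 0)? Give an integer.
Path from root to G: H -> J -> E -> F -> G
Depth = number of edges = 4

Answer: 4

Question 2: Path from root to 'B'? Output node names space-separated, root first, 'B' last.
Walk down from root: H -> J -> B

Answer: H J B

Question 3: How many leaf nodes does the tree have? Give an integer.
Answer: 4

Derivation:
Leaves (nodes with no children): A, B, D, G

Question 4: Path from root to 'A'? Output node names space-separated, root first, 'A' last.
Answer: H K A

Derivation:
Walk down from root: H -> K -> A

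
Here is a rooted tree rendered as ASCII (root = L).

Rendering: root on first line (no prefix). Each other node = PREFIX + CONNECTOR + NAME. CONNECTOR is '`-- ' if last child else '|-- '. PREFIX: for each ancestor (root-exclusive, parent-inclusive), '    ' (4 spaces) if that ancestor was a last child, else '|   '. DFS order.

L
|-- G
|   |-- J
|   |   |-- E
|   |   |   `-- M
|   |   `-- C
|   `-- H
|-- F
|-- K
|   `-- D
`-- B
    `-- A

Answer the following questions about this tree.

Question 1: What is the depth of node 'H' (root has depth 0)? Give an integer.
Path from root to H: L -> G -> H
Depth = number of edges = 2

Answer: 2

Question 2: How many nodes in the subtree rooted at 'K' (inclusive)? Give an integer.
Subtree rooted at K contains: D, K
Count = 2

Answer: 2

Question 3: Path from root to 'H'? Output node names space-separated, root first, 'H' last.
Answer: L G H

Derivation:
Walk down from root: L -> G -> H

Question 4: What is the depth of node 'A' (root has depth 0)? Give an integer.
Path from root to A: L -> B -> A
Depth = number of edges = 2

Answer: 2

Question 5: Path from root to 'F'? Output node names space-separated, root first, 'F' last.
Walk down from root: L -> F

Answer: L F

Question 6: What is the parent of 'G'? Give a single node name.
Answer: L

Derivation:
Scan adjacency: G appears as child of L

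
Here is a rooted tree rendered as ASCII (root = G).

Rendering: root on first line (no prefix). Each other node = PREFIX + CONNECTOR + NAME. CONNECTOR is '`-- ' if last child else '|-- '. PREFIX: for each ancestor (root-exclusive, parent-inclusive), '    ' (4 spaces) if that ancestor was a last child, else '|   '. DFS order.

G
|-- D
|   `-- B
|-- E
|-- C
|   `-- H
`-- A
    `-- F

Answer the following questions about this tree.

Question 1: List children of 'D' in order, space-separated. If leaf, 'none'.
Node D's children (from adjacency): B

Answer: B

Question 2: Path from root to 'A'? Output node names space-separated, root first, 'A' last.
Answer: G A

Derivation:
Walk down from root: G -> A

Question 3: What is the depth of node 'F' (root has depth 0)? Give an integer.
Answer: 2

Derivation:
Path from root to F: G -> A -> F
Depth = number of edges = 2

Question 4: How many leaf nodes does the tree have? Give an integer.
Leaves (nodes with no children): B, E, F, H

Answer: 4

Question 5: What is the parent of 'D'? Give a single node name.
Answer: G

Derivation:
Scan adjacency: D appears as child of G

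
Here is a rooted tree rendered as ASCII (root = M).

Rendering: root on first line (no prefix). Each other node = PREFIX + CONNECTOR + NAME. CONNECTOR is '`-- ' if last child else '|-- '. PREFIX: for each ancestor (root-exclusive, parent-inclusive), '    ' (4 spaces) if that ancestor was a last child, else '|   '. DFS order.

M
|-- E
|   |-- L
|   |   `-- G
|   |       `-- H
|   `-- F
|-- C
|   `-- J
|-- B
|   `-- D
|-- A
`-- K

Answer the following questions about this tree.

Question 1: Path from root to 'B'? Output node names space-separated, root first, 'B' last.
Walk down from root: M -> B

Answer: M B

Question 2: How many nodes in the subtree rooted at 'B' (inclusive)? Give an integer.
Subtree rooted at B contains: B, D
Count = 2

Answer: 2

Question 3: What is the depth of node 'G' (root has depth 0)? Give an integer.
Path from root to G: M -> E -> L -> G
Depth = number of edges = 3

Answer: 3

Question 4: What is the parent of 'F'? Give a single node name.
Scan adjacency: F appears as child of E

Answer: E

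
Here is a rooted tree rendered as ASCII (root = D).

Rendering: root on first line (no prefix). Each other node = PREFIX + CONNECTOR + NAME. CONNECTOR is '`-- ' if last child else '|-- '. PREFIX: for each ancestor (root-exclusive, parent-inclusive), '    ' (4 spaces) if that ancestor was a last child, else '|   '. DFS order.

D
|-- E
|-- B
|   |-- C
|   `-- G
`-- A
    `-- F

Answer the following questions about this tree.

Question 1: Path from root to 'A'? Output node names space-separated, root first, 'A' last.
Walk down from root: D -> A

Answer: D A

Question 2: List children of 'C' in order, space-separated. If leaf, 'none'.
Answer: none

Derivation:
Node C's children (from adjacency): (leaf)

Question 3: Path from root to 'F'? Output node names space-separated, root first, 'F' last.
Walk down from root: D -> A -> F

Answer: D A F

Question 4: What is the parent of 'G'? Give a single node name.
Answer: B

Derivation:
Scan adjacency: G appears as child of B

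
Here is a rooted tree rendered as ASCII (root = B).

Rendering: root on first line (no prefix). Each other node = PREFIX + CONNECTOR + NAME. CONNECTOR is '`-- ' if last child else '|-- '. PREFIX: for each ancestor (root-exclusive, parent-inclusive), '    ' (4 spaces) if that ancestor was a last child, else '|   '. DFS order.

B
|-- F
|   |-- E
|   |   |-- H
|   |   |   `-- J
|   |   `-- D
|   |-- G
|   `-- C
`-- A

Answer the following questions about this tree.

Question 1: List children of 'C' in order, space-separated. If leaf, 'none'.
Answer: none

Derivation:
Node C's children (from adjacency): (leaf)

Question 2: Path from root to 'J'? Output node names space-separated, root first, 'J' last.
Answer: B F E H J

Derivation:
Walk down from root: B -> F -> E -> H -> J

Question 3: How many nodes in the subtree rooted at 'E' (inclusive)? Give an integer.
Subtree rooted at E contains: D, E, H, J
Count = 4

Answer: 4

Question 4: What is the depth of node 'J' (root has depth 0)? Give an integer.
Path from root to J: B -> F -> E -> H -> J
Depth = number of edges = 4

Answer: 4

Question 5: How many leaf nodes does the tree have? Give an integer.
Leaves (nodes with no children): A, C, D, G, J

Answer: 5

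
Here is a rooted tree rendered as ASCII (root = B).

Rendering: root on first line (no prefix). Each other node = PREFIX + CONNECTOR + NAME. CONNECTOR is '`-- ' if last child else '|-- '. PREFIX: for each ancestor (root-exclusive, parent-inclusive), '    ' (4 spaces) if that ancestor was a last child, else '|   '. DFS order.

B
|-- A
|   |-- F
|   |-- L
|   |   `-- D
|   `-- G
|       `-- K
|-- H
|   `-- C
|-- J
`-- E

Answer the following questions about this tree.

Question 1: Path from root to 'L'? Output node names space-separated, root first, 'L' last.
Walk down from root: B -> A -> L

Answer: B A L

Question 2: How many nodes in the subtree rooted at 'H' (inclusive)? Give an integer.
Subtree rooted at H contains: C, H
Count = 2

Answer: 2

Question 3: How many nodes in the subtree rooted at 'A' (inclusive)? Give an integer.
Subtree rooted at A contains: A, D, F, G, K, L
Count = 6

Answer: 6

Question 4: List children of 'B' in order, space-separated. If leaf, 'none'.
Answer: A H J E

Derivation:
Node B's children (from adjacency): A, H, J, E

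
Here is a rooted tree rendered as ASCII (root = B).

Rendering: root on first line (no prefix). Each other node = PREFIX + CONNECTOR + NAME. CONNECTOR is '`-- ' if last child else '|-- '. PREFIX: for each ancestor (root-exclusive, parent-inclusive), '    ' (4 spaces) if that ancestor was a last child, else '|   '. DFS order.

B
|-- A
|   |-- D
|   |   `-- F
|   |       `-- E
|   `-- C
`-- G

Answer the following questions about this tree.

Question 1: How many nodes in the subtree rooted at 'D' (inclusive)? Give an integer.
Answer: 3

Derivation:
Subtree rooted at D contains: D, E, F
Count = 3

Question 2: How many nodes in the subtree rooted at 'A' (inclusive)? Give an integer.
Answer: 5

Derivation:
Subtree rooted at A contains: A, C, D, E, F
Count = 5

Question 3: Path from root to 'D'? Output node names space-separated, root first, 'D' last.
Walk down from root: B -> A -> D

Answer: B A D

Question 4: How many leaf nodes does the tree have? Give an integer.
Leaves (nodes with no children): C, E, G

Answer: 3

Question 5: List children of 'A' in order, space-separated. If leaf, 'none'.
Answer: D C

Derivation:
Node A's children (from adjacency): D, C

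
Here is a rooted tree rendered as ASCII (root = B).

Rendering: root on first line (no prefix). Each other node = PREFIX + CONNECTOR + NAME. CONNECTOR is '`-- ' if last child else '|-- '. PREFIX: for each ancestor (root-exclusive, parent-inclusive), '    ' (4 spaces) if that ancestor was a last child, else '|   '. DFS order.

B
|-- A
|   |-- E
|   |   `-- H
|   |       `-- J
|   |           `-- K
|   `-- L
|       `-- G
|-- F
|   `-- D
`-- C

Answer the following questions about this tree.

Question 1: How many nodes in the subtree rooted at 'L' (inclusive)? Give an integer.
Subtree rooted at L contains: G, L
Count = 2

Answer: 2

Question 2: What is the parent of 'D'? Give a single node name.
Scan adjacency: D appears as child of F

Answer: F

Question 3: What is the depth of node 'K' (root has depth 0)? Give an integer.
Answer: 5

Derivation:
Path from root to K: B -> A -> E -> H -> J -> K
Depth = number of edges = 5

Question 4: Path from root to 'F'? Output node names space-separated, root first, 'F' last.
Answer: B F

Derivation:
Walk down from root: B -> F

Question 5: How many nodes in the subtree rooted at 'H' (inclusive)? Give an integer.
Subtree rooted at H contains: H, J, K
Count = 3

Answer: 3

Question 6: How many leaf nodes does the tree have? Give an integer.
Leaves (nodes with no children): C, D, G, K

Answer: 4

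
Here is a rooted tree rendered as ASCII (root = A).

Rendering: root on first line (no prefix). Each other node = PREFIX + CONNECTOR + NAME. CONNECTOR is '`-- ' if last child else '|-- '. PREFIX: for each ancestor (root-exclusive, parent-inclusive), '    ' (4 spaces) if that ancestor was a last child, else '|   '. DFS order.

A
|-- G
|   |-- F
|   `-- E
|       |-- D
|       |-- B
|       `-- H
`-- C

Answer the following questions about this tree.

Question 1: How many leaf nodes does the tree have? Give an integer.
Answer: 5

Derivation:
Leaves (nodes with no children): B, C, D, F, H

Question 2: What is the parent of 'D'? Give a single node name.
Scan adjacency: D appears as child of E

Answer: E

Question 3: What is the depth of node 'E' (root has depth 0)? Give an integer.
Path from root to E: A -> G -> E
Depth = number of edges = 2

Answer: 2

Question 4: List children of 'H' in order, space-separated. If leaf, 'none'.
Answer: none

Derivation:
Node H's children (from adjacency): (leaf)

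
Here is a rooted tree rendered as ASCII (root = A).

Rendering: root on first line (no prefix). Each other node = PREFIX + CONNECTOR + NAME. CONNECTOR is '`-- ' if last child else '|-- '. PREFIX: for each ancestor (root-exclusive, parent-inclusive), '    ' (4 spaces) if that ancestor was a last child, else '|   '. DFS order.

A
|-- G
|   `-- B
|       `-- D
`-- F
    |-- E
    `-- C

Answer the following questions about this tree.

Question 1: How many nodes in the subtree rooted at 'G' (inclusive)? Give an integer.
Answer: 3

Derivation:
Subtree rooted at G contains: B, D, G
Count = 3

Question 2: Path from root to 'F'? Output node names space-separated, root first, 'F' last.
Answer: A F

Derivation:
Walk down from root: A -> F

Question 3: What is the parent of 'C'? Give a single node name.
Scan adjacency: C appears as child of F

Answer: F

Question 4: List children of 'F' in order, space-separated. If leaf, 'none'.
Node F's children (from adjacency): E, C

Answer: E C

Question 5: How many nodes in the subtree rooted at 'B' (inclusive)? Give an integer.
Answer: 2

Derivation:
Subtree rooted at B contains: B, D
Count = 2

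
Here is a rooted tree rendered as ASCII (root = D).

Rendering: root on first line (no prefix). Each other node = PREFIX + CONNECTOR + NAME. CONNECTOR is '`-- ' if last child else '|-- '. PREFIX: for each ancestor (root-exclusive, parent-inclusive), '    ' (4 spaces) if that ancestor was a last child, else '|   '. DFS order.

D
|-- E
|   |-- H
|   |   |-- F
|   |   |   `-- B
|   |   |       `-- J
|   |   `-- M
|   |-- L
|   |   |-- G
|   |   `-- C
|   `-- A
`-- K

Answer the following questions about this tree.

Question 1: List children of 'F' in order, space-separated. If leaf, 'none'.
Node F's children (from adjacency): B

Answer: B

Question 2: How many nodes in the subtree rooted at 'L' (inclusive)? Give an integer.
Answer: 3

Derivation:
Subtree rooted at L contains: C, G, L
Count = 3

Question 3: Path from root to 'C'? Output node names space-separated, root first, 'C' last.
Answer: D E L C

Derivation:
Walk down from root: D -> E -> L -> C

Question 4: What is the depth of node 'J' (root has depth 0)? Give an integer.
Answer: 5

Derivation:
Path from root to J: D -> E -> H -> F -> B -> J
Depth = number of edges = 5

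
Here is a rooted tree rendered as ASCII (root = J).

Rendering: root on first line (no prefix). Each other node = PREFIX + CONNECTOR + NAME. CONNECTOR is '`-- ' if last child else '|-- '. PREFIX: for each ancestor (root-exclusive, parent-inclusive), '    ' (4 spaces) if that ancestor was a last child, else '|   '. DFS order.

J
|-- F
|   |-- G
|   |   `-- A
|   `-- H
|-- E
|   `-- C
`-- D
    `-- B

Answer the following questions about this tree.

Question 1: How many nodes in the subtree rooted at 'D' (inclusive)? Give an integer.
Answer: 2

Derivation:
Subtree rooted at D contains: B, D
Count = 2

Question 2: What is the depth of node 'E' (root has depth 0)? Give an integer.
Answer: 1

Derivation:
Path from root to E: J -> E
Depth = number of edges = 1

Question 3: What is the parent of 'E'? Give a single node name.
Scan adjacency: E appears as child of J

Answer: J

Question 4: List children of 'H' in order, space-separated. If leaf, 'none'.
Node H's children (from adjacency): (leaf)

Answer: none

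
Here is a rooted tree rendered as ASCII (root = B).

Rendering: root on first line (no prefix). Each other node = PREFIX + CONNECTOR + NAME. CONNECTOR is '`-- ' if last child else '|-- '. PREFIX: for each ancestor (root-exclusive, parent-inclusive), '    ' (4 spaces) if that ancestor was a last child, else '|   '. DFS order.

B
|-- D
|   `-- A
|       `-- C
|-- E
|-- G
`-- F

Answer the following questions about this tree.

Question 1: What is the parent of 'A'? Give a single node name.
Answer: D

Derivation:
Scan adjacency: A appears as child of D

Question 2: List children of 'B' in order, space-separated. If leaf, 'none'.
Answer: D E G F

Derivation:
Node B's children (from adjacency): D, E, G, F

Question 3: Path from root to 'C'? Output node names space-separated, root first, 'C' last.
Walk down from root: B -> D -> A -> C

Answer: B D A C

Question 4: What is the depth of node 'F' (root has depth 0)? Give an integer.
Answer: 1

Derivation:
Path from root to F: B -> F
Depth = number of edges = 1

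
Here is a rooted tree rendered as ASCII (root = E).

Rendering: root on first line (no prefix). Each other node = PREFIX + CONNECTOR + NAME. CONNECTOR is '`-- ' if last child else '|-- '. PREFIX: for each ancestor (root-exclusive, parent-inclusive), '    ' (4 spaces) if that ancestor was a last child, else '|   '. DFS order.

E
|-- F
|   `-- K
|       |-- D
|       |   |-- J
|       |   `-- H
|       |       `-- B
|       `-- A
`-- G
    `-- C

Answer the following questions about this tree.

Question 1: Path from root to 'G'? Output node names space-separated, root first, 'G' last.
Walk down from root: E -> G

Answer: E G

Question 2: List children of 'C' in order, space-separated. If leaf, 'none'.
Answer: none

Derivation:
Node C's children (from adjacency): (leaf)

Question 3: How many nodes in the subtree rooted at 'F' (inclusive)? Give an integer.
Answer: 7

Derivation:
Subtree rooted at F contains: A, B, D, F, H, J, K
Count = 7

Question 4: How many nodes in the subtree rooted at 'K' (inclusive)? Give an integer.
Subtree rooted at K contains: A, B, D, H, J, K
Count = 6

Answer: 6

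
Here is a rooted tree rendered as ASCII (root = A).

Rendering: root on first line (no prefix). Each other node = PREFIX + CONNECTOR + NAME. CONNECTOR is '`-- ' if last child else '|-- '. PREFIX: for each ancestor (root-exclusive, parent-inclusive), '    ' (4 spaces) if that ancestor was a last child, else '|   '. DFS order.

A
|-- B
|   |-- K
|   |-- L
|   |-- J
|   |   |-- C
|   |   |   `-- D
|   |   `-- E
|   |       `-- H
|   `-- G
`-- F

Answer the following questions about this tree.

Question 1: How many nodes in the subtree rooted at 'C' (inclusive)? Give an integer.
Answer: 2

Derivation:
Subtree rooted at C contains: C, D
Count = 2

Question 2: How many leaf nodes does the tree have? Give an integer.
Answer: 6

Derivation:
Leaves (nodes with no children): D, F, G, H, K, L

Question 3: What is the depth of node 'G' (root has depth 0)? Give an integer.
Path from root to G: A -> B -> G
Depth = number of edges = 2

Answer: 2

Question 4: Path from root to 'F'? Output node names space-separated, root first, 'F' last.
Walk down from root: A -> F

Answer: A F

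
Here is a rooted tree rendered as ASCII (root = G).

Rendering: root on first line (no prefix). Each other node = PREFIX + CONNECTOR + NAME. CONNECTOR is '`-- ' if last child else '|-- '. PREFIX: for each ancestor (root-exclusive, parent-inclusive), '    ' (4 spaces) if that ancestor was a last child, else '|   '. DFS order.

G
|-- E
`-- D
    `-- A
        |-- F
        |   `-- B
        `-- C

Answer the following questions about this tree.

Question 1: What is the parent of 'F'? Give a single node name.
Scan adjacency: F appears as child of A

Answer: A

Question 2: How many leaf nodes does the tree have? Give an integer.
Answer: 3

Derivation:
Leaves (nodes with no children): B, C, E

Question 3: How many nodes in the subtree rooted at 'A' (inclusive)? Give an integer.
Answer: 4

Derivation:
Subtree rooted at A contains: A, B, C, F
Count = 4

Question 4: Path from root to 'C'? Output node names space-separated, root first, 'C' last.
Answer: G D A C

Derivation:
Walk down from root: G -> D -> A -> C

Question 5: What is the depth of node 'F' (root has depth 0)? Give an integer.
Answer: 3

Derivation:
Path from root to F: G -> D -> A -> F
Depth = number of edges = 3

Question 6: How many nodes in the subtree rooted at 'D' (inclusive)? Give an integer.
Subtree rooted at D contains: A, B, C, D, F
Count = 5

Answer: 5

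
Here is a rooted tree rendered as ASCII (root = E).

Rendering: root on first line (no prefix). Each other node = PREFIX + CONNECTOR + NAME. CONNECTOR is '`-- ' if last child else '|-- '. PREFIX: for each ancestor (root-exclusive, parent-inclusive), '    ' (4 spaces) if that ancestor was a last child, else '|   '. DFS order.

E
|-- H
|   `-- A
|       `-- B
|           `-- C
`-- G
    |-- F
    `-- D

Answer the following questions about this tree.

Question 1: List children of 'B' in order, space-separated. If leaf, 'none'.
Answer: C

Derivation:
Node B's children (from adjacency): C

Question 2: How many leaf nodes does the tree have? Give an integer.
Leaves (nodes with no children): C, D, F

Answer: 3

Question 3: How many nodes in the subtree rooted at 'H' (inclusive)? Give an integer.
Answer: 4

Derivation:
Subtree rooted at H contains: A, B, C, H
Count = 4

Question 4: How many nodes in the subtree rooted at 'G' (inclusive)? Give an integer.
Subtree rooted at G contains: D, F, G
Count = 3

Answer: 3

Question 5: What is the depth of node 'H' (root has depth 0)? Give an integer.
Path from root to H: E -> H
Depth = number of edges = 1

Answer: 1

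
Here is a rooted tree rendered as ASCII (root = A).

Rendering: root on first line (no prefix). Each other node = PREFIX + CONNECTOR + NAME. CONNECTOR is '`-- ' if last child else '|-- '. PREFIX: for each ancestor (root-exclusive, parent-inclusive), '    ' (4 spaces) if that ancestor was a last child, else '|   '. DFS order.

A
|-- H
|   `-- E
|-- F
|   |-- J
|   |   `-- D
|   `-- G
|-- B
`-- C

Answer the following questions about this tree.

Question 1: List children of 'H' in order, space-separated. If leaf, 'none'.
Answer: E

Derivation:
Node H's children (from adjacency): E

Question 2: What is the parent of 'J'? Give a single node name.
Answer: F

Derivation:
Scan adjacency: J appears as child of F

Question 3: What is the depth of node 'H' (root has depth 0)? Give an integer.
Answer: 1

Derivation:
Path from root to H: A -> H
Depth = number of edges = 1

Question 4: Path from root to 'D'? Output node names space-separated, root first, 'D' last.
Answer: A F J D

Derivation:
Walk down from root: A -> F -> J -> D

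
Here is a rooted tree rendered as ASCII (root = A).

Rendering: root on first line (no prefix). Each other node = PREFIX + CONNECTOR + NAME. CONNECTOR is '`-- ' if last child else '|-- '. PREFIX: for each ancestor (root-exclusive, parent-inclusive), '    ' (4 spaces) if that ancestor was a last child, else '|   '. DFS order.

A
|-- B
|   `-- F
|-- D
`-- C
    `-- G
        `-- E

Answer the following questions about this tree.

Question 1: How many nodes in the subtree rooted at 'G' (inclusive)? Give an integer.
Subtree rooted at G contains: E, G
Count = 2

Answer: 2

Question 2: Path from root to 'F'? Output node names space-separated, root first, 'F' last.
Walk down from root: A -> B -> F

Answer: A B F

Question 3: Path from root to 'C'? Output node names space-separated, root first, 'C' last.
Answer: A C

Derivation:
Walk down from root: A -> C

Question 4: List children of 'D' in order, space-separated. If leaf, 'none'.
Answer: none

Derivation:
Node D's children (from adjacency): (leaf)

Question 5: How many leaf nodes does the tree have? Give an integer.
Answer: 3

Derivation:
Leaves (nodes with no children): D, E, F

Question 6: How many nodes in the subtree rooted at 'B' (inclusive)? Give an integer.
Subtree rooted at B contains: B, F
Count = 2

Answer: 2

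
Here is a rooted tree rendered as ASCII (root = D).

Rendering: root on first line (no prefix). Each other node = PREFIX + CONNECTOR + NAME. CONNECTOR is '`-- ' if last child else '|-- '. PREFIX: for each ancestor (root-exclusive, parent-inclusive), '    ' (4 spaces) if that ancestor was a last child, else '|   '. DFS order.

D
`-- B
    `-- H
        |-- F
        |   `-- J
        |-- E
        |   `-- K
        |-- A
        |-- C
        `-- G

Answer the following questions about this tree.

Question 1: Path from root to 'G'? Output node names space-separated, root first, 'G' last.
Walk down from root: D -> B -> H -> G

Answer: D B H G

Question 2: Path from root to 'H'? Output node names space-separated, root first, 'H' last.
Answer: D B H

Derivation:
Walk down from root: D -> B -> H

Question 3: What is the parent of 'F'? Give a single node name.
Scan adjacency: F appears as child of H

Answer: H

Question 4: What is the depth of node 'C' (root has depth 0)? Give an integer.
Answer: 3

Derivation:
Path from root to C: D -> B -> H -> C
Depth = number of edges = 3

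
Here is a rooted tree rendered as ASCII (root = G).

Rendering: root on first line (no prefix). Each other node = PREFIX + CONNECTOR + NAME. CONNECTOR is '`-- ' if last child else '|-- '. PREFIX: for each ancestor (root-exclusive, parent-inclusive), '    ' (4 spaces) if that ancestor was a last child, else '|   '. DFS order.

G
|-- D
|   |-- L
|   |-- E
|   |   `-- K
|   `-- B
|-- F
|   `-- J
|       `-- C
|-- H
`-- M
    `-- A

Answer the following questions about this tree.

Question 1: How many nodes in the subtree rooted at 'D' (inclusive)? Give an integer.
Answer: 5

Derivation:
Subtree rooted at D contains: B, D, E, K, L
Count = 5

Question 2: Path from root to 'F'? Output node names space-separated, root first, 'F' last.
Answer: G F

Derivation:
Walk down from root: G -> F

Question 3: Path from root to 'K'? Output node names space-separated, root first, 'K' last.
Answer: G D E K

Derivation:
Walk down from root: G -> D -> E -> K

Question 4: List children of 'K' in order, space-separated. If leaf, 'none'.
Node K's children (from adjacency): (leaf)

Answer: none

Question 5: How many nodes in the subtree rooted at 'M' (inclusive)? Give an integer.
Answer: 2

Derivation:
Subtree rooted at M contains: A, M
Count = 2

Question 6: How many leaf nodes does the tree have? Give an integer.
Leaves (nodes with no children): A, B, C, H, K, L

Answer: 6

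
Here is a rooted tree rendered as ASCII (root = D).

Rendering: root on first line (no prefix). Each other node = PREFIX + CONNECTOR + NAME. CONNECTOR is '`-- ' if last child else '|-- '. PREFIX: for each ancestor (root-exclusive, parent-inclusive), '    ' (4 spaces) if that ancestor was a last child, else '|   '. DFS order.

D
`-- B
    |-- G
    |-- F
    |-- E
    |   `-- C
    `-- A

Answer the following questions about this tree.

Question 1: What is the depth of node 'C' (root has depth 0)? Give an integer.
Path from root to C: D -> B -> E -> C
Depth = number of edges = 3

Answer: 3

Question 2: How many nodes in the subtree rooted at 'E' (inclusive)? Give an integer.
Answer: 2

Derivation:
Subtree rooted at E contains: C, E
Count = 2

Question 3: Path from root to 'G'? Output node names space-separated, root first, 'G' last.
Walk down from root: D -> B -> G

Answer: D B G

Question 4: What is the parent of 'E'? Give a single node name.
Answer: B

Derivation:
Scan adjacency: E appears as child of B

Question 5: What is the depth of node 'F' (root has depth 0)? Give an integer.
Answer: 2

Derivation:
Path from root to F: D -> B -> F
Depth = number of edges = 2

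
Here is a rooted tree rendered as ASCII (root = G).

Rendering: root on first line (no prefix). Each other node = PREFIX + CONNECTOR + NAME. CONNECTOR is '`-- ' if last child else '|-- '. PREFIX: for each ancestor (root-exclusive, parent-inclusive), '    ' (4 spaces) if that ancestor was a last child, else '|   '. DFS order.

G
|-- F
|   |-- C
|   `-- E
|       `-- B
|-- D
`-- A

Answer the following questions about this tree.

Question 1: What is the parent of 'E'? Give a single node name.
Answer: F

Derivation:
Scan adjacency: E appears as child of F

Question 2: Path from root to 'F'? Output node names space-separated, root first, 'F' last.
Walk down from root: G -> F

Answer: G F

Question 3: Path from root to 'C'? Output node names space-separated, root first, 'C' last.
Walk down from root: G -> F -> C

Answer: G F C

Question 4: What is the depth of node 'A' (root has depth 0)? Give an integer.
Answer: 1

Derivation:
Path from root to A: G -> A
Depth = number of edges = 1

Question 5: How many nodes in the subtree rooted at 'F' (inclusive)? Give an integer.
Answer: 4

Derivation:
Subtree rooted at F contains: B, C, E, F
Count = 4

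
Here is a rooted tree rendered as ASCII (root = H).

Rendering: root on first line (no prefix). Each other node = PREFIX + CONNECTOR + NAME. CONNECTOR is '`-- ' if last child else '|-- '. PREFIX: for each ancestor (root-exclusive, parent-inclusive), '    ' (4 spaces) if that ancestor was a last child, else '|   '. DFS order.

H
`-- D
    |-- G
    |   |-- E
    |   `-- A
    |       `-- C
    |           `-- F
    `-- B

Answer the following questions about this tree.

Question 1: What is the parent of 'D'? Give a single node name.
Scan adjacency: D appears as child of H

Answer: H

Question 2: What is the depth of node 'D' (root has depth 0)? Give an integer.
Answer: 1

Derivation:
Path from root to D: H -> D
Depth = number of edges = 1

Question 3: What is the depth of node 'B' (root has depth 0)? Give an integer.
Answer: 2

Derivation:
Path from root to B: H -> D -> B
Depth = number of edges = 2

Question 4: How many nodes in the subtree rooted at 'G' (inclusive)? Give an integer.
Answer: 5

Derivation:
Subtree rooted at G contains: A, C, E, F, G
Count = 5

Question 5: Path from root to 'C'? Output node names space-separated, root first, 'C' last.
Walk down from root: H -> D -> G -> A -> C

Answer: H D G A C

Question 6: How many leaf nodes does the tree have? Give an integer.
Answer: 3

Derivation:
Leaves (nodes with no children): B, E, F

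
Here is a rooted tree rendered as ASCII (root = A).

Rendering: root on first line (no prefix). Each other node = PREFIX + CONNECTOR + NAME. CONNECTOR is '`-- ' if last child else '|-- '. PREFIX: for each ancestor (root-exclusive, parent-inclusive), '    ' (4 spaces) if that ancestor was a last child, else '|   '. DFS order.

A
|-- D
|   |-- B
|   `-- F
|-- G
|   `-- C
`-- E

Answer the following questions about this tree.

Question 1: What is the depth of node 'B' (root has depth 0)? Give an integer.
Path from root to B: A -> D -> B
Depth = number of edges = 2

Answer: 2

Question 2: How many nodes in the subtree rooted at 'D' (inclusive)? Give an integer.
Answer: 3

Derivation:
Subtree rooted at D contains: B, D, F
Count = 3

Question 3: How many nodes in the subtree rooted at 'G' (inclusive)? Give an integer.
Answer: 2

Derivation:
Subtree rooted at G contains: C, G
Count = 2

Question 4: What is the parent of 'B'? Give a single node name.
Answer: D

Derivation:
Scan adjacency: B appears as child of D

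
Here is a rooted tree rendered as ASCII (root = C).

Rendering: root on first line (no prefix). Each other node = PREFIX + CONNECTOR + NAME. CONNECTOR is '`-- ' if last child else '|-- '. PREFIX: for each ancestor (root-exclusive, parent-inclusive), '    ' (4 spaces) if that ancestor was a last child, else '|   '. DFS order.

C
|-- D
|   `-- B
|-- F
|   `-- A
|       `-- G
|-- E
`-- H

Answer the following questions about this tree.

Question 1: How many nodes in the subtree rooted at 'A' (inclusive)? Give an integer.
Answer: 2

Derivation:
Subtree rooted at A contains: A, G
Count = 2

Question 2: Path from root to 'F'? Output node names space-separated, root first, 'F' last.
Answer: C F

Derivation:
Walk down from root: C -> F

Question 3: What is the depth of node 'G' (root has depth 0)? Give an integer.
Path from root to G: C -> F -> A -> G
Depth = number of edges = 3

Answer: 3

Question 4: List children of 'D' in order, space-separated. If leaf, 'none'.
Node D's children (from adjacency): B

Answer: B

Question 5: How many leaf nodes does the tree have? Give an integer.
Leaves (nodes with no children): B, E, G, H

Answer: 4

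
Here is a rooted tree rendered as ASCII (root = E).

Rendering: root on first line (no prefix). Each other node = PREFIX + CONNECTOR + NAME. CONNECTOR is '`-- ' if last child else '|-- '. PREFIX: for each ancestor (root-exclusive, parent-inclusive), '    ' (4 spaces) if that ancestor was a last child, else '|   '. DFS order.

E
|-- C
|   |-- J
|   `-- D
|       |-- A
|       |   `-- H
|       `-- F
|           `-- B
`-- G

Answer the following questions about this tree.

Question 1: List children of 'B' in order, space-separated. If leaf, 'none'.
Answer: none

Derivation:
Node B's children (from adjacency): (leaf)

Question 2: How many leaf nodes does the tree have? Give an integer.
Leaves (nodes with no children): B, G, H, J

Answer: 4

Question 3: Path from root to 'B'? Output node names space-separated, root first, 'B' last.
Walk down from root: E -> C -> D -> F -> B

Answer: E C D F B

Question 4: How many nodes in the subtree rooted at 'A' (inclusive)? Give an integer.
Answer: 2

Derivation:
Subtree rooted at A contains: A, H
Count = 2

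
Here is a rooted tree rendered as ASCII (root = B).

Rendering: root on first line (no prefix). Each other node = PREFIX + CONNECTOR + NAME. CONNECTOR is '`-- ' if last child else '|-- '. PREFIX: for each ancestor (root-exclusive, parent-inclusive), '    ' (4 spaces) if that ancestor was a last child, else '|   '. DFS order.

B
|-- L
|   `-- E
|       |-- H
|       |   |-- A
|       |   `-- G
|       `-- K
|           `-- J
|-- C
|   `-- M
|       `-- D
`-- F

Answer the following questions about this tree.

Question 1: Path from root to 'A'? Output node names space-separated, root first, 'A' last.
Answer: B L E H A

Derivation:
Walk down from root: B -> L -> E -> H -> A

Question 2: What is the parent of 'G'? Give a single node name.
Scan adjacency: G appears as child of H

Answer: H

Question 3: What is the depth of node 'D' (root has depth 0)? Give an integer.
Path from root to D: B -> C -> M -> D
Depth = number of edges = 3

Answer: 3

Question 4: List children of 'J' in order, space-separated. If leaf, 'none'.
Answer: none

Derivation:
Node J's children (from adjacency): (leaf)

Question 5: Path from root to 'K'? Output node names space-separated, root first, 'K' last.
Answer: B L E K

Derivation:
Walk down from root: B -> L -> E -> K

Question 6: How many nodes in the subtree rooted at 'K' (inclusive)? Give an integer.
Answer: 2

Derivation:
Subtree rooted at K contains: J, K
Count = 2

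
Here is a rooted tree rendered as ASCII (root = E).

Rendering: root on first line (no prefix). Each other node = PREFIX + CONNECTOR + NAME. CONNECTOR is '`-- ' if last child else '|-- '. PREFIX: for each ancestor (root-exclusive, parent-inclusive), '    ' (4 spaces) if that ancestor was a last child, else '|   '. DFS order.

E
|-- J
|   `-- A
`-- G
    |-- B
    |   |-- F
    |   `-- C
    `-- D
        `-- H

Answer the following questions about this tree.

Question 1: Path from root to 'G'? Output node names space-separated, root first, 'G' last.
Walk down from root: E -> G

Answer: E G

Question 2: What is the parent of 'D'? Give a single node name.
Scan adjacency: D appears as child of G

Answer: G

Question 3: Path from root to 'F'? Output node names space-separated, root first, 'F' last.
Answer: E G B F

Derivation:
Walk down from root: E -> G -> B -> F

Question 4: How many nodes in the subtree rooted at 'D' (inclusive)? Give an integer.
Subtree rooted at D contains: D, H
Count = 2

Answer: 2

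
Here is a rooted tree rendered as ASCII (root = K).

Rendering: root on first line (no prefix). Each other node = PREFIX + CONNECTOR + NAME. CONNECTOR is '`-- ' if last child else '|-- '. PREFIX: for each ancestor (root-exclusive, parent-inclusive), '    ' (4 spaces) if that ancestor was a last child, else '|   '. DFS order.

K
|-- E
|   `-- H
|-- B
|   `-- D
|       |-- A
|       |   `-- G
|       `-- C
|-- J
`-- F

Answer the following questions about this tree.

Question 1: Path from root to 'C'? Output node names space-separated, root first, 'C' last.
Answer: K B D C

Derivation:
Walk down from root: K -> B -> D -> C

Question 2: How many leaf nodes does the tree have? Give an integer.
Answer: 5

Derivation:
Leaves (nodes with no children): C, F, G, H, J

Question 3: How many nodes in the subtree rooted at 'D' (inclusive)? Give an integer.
Subtree rooted at D contains: A, C, D, G
Count = 4

Answer: 4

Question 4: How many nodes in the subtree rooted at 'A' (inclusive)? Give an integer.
Subtree rooted at A contains: A, G
Count = 2

Answer: 2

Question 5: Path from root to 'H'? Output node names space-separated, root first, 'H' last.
Answer: K E H

Derivation:
Walk down from root: K -> E -> H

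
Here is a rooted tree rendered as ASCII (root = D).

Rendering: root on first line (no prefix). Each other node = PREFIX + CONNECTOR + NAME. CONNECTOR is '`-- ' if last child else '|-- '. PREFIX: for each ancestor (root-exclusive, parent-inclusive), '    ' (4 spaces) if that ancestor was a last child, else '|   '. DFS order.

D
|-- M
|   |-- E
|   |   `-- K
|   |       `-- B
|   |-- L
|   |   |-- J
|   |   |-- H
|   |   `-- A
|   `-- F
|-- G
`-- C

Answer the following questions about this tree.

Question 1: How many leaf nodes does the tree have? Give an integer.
Leaves (nodes with no children): A, B, C, F, G, H, J

Answer: 7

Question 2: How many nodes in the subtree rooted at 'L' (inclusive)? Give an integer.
Subtree rooted at L contains: A, H, J, L
Count = 4

Answer: 4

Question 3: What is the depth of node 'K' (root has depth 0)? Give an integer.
Answer: 3

Derivation:
Path from root to K: D -> M -> E -> K
Depth = number of edges = 3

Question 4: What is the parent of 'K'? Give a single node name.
Scan adjacency: K appears as child of E

Answer: E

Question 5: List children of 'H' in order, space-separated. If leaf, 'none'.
Node H's children (from adjacency): (leaf)

Answer: none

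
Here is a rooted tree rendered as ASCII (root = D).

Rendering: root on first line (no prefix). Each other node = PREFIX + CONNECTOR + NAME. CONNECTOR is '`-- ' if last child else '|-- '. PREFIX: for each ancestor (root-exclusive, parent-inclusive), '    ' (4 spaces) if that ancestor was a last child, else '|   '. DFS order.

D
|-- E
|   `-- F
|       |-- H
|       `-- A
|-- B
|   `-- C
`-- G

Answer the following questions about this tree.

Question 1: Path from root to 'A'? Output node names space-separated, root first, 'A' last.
Answer: D E F A

Derivation:
Walk down from root: D -> E -> F -> A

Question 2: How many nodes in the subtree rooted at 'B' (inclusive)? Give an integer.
Answer: 2

Derivation:
Subtree rooted at B contains: B, C
Count = 2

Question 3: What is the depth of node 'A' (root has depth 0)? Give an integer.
Answer: 3

Derivation:
Path from root to A: D -> E -> F -> A
Depth = number of edges = 3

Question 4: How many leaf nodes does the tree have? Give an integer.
Answer: 4

Derivation:
Leaves (nodes with no children): A, C, G, H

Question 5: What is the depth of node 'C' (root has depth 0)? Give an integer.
Answer: 2

Derivation:
Path from root to C: D -> B -> C
Depth = number of edges = 2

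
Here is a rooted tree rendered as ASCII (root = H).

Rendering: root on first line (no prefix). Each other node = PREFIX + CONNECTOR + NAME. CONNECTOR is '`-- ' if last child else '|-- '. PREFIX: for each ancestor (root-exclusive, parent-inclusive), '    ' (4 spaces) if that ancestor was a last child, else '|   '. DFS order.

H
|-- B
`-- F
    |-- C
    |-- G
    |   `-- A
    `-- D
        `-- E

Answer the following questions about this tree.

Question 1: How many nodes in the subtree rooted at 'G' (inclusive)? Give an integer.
Answer: 2

Derivation:
Subtree rooted at G contains: A, G
Count = 2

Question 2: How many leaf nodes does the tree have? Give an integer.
Leaves (nodes with no children): A, B, C, E

Answer: 4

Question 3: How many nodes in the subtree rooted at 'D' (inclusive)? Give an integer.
Answer: 2

Derivation:
Subtree rooted at D contains: D, E
Count = 2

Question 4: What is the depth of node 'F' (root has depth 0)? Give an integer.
Answer: 1

Derivation:
Path from root to F: H -> F
Depth = number of edges = 1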